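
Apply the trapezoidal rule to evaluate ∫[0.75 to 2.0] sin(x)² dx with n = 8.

f(x) = sin(x)²
a = 0.75, b = 2.0, n = 8
h = (b - a)/n = 0.156250

Trapezoidal rule: (h/2)[f(x₀) + 2f(x₁) + 2f(x₂) + ... + f(xₙ)]

x_0 = 0.7500, f(x_0) = 0.464631, coefficient = 1
x_1 = 0.9062, f(x_1) = 0.619679, coefficient = 2
x_2 = 1.0625, f(x_2) = 0.763133, coefficient = 2
x_3 = 1.2188, f(x_3) = 0.881100, coefficient = 2
x_4 = 1.3750, f(x_4) = 0.962151, coefficient = 2
x_5 = 1.5312, f(x_5) = 0.998437, coefficient = 2
x_6 = 1.6875, f(x_6) = 0.986442, coefficient = 2
x_7 = 1.8438, f(x_7) = 0.927328, coefficient = 2
x_8 = 2.0000, f(x_8) = 0.826822, coefficient = 1

I ≈ (0.156250/2) × 13.567993 = 1.059999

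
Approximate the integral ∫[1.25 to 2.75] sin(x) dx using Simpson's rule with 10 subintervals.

f(x) = sin(x)
a = 1.25, b = 2.75, n = 10
h = (b - a)/n = 0.150000

Simpson's rule: (h/3)[f(x₀) + 4f(x₁) + 2f(x₂) + ... + f(xₙ)]

x_0 = 1.2500, f(x_0) = 0.948985, coefficient = 1
x_1 = 1.4000, f(x_1) = 0.985450, coefficient = 4
x_2 = 1.5500, f(x_2) = 0.999784, coefficient = 2
x_3 = 1.7000, f(x_3) = 0.991665, coefficient = 4
x_4 = 1.8500, f(x_4) = 0.961275, coefficient = 2
x_5 = 2.0000, f(x_5) = 0.909297, coefficient = 4
x_6 = 2.1500, f(x_6) = 0.836899, coefficient = 2
x_7 = 2.3000, f(x_7) = 0.745705, coefficient = 4
x_8 = 2.4500, f(x_8) = 0.637765, coefficient = 2
x_9 = 2.6000, f(x_9) = 0.515501, coefficient = 4
x_10 = 2.7500, f(x_10) = 0.381661, coefficient = 1

I ≈ (0.150000/3) × 24.792565 = 1.239628
Exact value: 1.239625
Error: 0.000003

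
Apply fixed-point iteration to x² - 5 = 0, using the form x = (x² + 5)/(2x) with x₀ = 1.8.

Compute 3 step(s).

Equation: x² - 5 = 0
Fixed-point form: x = (x² + 5)/(2x)
x₀ = 1.8

x_1 = g(1.800000) = 2.288889
x_2 = g(2.288889) = 2.236677
x_3 = g(2.236677) = 2.236068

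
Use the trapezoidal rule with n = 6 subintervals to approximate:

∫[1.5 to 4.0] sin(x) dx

f(x) = sin(x)
a = 1.5, b = 4.0, n = 6
h = (b - a)/n = 0.416667

Trapezoidal rule: (h/2)[f(x₀) + 2f(x₁) + 2f(x₂) + ... + f(xₙ)]

x_0 = 1.5000, f(x_0) = 0.997495, coefficient = 1
x_1 = 1.9167, f(x_1) = 0.940781, coefficient = 2
x_2 = 2.3333, f(x_2) = 0.723086, coefficient = 2
x_3 = 2.7500, f(x_3) = 0.381661, coefficient = 2
x_4 = 3.1667, f(x_4) = -0.025071, coefficient = 2
x_5 = 3.5833, f(x_5) = -0.427514, coefficient = 2
x_6 = 4.0000, f(x_6) = -0.756802, coefficient = 1

I ≈ (0.416667/2) × 3.426578 = 0.713870
Exact value: 0.724381
Error: 0.010510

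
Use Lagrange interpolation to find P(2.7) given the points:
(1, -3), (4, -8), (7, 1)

Lagrange interpolation formula:
P(x) = Σ yᵢ × Lᵢ(x)
where Lᵢ(x) = Π_{j≠i} (x - xⱼ)/(xᵢ - xⱼ)

L_0(2.7) = (2.7 - 4)/(1 - 4) × (2.7 - 7)/(1 - 7) = 0.310556
L_1(2.7) = (2.7 - 1)/(4 - 1) × (2.7 - 7)/(4 - 7) = 0.812222
L_2(2.7) = (2.7 - 1)/(7 - 1) × (2.7 - 4)/(7 - 4) = -0.122778

P(2.7) = (-3)×L_0(2.7) + (-8)×L_1(2.7) + 1×L_2(2.7)
P(2.7) = -7.552222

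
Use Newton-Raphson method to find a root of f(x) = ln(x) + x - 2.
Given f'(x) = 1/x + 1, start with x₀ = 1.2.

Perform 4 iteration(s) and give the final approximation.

f(x) = ln(x) + x - 2
f'(x) = 1/x + 1
x₀ = 1.2

Newton-Raphson formula: x_{n+1} = x_n - f(x_n)/f'(x_n)

Iteration 1:
  f(1.200000) = -0.617678
  f'(1.200000) = 1.833333
  x_1 = 1.200000 - (-0.617678)/1.833333 = 1.536916
Iteration 2:
  f(1.536916) = -0.033307
  f'(1.536916) = 1.650654
  x_2 = 1.536916 - (-0.033307)/1.650654 = 1.557094
Iteration 3:
  f(1.557094) = -0.000085
  f'(1.557094) = 1.642222
  x_3 = 1.557094 - (-0.000085)/1.642222 = 1.557146
Iteration 4:
  f(1.557146) = 0.000000
  f'(1.557146) = 1.642201
  x_4 = 1.557146 - 0.000000/1.642201 = 1.557146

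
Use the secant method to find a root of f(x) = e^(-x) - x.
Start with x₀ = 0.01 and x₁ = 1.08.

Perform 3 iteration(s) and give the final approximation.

f(x) = e^(-x) - x
x₀ = 0.01, x₁ = 1.08

Secant formula: x_{n+1} = x_n - f(x_n)(x_n - x_{n-1})/(f(x_n) - f(x_{n-1}))

Iteration 1:
  f(0.010000) = 0.980050
  f(1.080000) = -0.740404
  x_2 = 1.080000 - (-0.740404)×(1.080000 - 0.010000)/(-0.740404 - 0.980050)
       = 0.619521
Iteration 2:
  f(1.080000) = -0.740404
  f(0.619521) = -0.081319
  x_3 = 0.619521 - (-0.081319)×(0.619521 - 1.080000)/(-0.081319 - (-0.740404))
       = 0.562707
Iteration 3:
  f(0.619521) = -0.081319
  f(0.562707) = 0.006959
  x_4 = 0.562707 - 0.006959×(0.562707 - 0.619521)/(0.006959 - (-0.081319))
       = 0.567185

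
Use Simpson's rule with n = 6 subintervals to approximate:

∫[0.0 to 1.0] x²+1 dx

f(x) = x²+1
a = 0.0, b = 1.0, n = 6
h = (b - a)/n = 0.166667

Simpson's rule: (h/3)[f(x₀) + 4f(x₁) + 2f(x₂) + ... + f(xₙ)]

x_0 = 0.0000, f(x_0) = 1.000000, coefficient = 1
x_1 = 0.1667, f(x_1) = 1.027778, coefficient = 4
x_2 = 0.3333, f(x_2) = 1.111111, coefficient = 2
x_3 = 0.5000, f(x_3) = 1.250000, coefficient = 4
x_4 = 0.6667, f(x_4) = 1.444444, coefficient = 2
x_5 = 0.8333, f(x_5) = 1.694444, coefficient = 4
x_6 = 1.0000, f(x_6) = 2.000000, coefficient = 1

I ≈ (0.166667/3) × 24.000000 = 1.333333
Exact value: 1.333333
Error: 0.000000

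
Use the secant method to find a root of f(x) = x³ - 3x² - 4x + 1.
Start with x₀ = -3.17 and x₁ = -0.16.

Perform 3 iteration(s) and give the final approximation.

f(x) = x³ - 3x² - 4x + 1
x₀ = -3.17, x₁ = -0.16

Secant formula: x_{n+1} = x_n - f(x_n)(x_n - x_{n-1})/(f(x_n) - f(x_{n-1}))

Iteration 1:
  f(-3.170000) = -48.321713
  f(-0.160000) = 1.559104
  x_2 = -0.160000 - 1.559104×(-0.160000 - (-3.170000))/(1.559104 - (-48.321713))
       = -0.254082
Iteration 2:
  f(-0.160000) = 1.559104
  f(-0.254082) = 1.806253
  x_3 = -0.254082 - 1.806253×(-0.254082 - (-0.160000))/(1.806253 - 1.559104)
       = 0.433505
Iteration 3:
  f(-0.254082) = 1.806253
  f(0.433505) = -1.216334
  x_4 = 0.433505 - (-1.216334)×(0.433505 - (-0.254082))/(-1.216334 - 1.806253)
       = 0.156810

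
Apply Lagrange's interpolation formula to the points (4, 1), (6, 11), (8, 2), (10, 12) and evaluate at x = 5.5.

Lagrange interpolation formula:
P(x) = Σ yᵢ × Lᵢ(x)
where Lᵢ(x) = Π_{j≠i} (x - xⱼ)/(xᵢ - xⱼ)

L_0(5.5) = (5.5 - 6)/(4 - 6) × (5.5 - 8)/(4 - 8) × (5.5 - 10)/(4 - 10) = 0.117188
L_1(5.5) = (5.5 - 4)/(6 - 4) × (5.5 - 8)/(6 - 8) × (5.5 - 10)/(6 - 10) = 1.054688
L_2(5.5) = (5.5 - 4)/(8 - 4) × (5.5 - 6)/(8 - 6) × (5.5 - 10)/(8 - 10) = -0.210938
L_3(5.5) = (5.5 - 4)/(10 - 4) × (5.5 - 6)/(10 - 6) × (5.5 - 8)/(10 - 8) = 0.039062

P(5.5) = 1×L_0(5.5) + 11×L_1(5.5) + 2×L_2(5.5) + 12×L_3(5.5)
P(5.5) = 11.765625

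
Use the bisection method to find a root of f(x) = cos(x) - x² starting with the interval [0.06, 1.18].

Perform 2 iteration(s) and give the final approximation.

f(x) = cos(x) - x²
Initial interval: [0.06, 1.18]

Iteration 1:
  c_1 = (0.060000 + 1.180000)/2 = 0.620000
  f(c_1) = f(0.620000) = 0.429478
  f(a) × f(c) ≥ 0, new interval: [0.620000, 1.180000]
Iteration 2:
  c_2 = (0.620000 + 1.180000)/2 = 0.900000
  f(c_2) = f(0.900000) = -0.188390
  f(a) × f(c) < 0, new interval: [0.620000, 0.900000]

After 2 iteration(s), the approximation is c_2 = 0.900000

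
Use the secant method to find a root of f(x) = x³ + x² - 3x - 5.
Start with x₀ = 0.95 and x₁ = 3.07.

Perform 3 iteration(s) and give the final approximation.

f(x) = x³ + x² - 3x - 5
x₀ = 0.95, x₁ = 3.07

Secant formula: x_{n+1} = x_n - f(x_n)(x_n - x_{n-1})/(f(x_n) - f(x_{n-1}))

Iteration 1:
  f(0.950000) = -6.090125
  f(3.070000) = 24.149343
  x_2 = 3.070000 - 24.149343×(3.070000 - 0.950000)/(24.149343 - (-6.090125))
       = 1.376961
Iteration 2:
  f(3.070000) = 24.149343
  f(1.376961) = -4.624115
  x_3 = 1.376961 - (-4.624115)×(1.376961 - 3.070000)/(-4.624115 - 24.149343)
       = 1.649045
Iteration 3:
  f(1.376961) = -4.624115
  f(1.649045) = -2.743455
  x_4 = 1.649045 - (-2.743455)×(1.649045 - 1.376961)/(-2.743455 - (-4.624115))
       = 2.045954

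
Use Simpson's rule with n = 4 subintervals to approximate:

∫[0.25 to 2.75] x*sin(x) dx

f(x) = x*sin(x)
a = 0.25, b = 2.75, n = 4
h = (b - a)/n = 0.625000

Simpson's rule: (h/3)[f(x₀) + 4f(x₁) + 2f(x₂) + ... + f(xₙ)]

x_0 = 0.2500, f(x_0) = 0.061851, coefficient = 1
x_1 = 0.8750, f(x_1) = 0.671601, coefficient = 4
x_2 = 1.5000, f(x_2) = 1.496242, coefficient = 2
x_3 = 2.1250, f(x_3) = 1.806930, coefficient = 4
x_4 = 2.7500, f(x_4) = 1.049568, coefficient = 1

I ≈ (0.625000/3) × 14.018024 = 2.920422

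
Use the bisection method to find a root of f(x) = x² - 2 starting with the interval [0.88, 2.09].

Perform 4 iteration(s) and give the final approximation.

f(x) = x² - 2
Initial interval: [0.88, 2.09]

Iteration 1:
  c_1 = (0.880000 + 2.090000)/2 = 1.485000
  f(c_1) = f(1.485000) = 0.205225
  f(a) × f(c) < 0, new interval: [0.880000, 1.485000]
Iteration 2:
  c_2 = (0.880000 + 1.485000)/2 = 1.182500
  f(c_2) = f(1.182500) = -0.601694
  f(a) × f(c) ≥ 0, new interval: [1.182500, 1.485000]
Iteration 3:
  c_3 = (1.182500 + 1.485000)/2 = 1.333750
  f(c_3) = f(1.333750) = -0.221111
  f(a) × f(c) ≥ 0, new interval: [1.333750, 1.485000]
Iteration 4:
  c_4 = (1.333750 + 1.485000)/2 = 1.409375
  f(c_4) = f(1.409375) = -0.013662
  f(a) × f(c) ≥ 0, new interval: [1.409375, 1.485000]

After 4 iteration(s), the approximation is c_4 = 1.409375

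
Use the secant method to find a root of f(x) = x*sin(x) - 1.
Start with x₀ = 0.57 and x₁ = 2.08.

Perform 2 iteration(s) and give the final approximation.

f(x) = x*sin(x) - 1
x₀ = 0.57, x₁ = 2.08

Secant formula: x_{n+1} = x_n - f(x_n)(x_n - x_{n-1})/(f(x_n) - f(x_{n-1}))

Iteration 1:
  f(0.570000) = -0.692410
  f(2.080000) = 0.816117
  x_2 = 2.080000 - 0.816117×(2.080000 - 0.570000)/(0.816117 - (-0.692410))
       = 1.263086
Iteration 2:
  f(2.080000) = 0.816117
  f(1.263086) = 0.203758
  x_3 = 1.263086 - 0.203758×(1.263086 - 2.080000)/(0.203758 - 0.816117)
       = 0.991263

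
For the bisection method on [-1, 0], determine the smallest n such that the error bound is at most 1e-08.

We need (b-a)/2^n ≤ 1e-08
(0 - (-1))/2^n ≤ 1e-08
1/2^n ≤ 1e-08
2^n ≥ 100000000
n ≥ log₂(100000000) = 26.58
n ≥ 27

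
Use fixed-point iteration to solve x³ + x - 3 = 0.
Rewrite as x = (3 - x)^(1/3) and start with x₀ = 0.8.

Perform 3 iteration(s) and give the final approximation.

Equation: x³ + x - 3 = 0
Fixed-point form: x = (3 - x)^(1/3)
x₀ = 0.8

x_1 = g(0.800000) = 1.300591
x_2 = g(1.300591) = 1.193345
x_3 = g(1.193345) = 1.217938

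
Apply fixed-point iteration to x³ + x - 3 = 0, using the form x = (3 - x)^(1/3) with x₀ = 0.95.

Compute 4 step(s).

Equation: x³ + x - 3 = 0
Fixed-point form: x = (3 - x)^(1/3)
x₀ = 0.95

x_1 = g(0.950000) = 1.270334
x_2 = g(1.270334) = 1.200386
x_3 = g(1.200386) = 1.216354
x_4 = g(1.216354) = 1.212745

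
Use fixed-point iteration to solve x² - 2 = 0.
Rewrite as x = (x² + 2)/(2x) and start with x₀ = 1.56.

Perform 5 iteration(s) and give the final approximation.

Equation: x² - 2 = 0
Fixed-point form: x = (x² + 2)/(2x)
x₀ = 1.56

x_1 = g(1.560000) = 1.421026
x_2 = g(1.421026) = 1.414230
x_3 = g(1.414230) = 1.414214
x_4 = g(1.414214) = 1.414214
x_5 = g(1.414214) = 1.414214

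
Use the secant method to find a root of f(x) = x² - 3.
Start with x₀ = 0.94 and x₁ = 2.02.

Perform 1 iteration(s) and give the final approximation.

f(x) = x² - 3
x₀ = 0.94, x₁ = 2.02

Secant formula: x_{n+1} = x_n - f(x_n)(x_n - x_{n-1})/(f(x_n) - f(x_{n-1}))

Iteration 1:
  f(0.940000) = -2.116400
  f(2.020000) = 1.080400
  x_2 = 2.020000 - 1.080400×(2.020000 - 0.940000)/(1.080400 - (-2.116400))
       = 1.655000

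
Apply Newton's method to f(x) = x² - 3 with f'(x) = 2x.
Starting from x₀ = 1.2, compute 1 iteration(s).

f(x) = x² - 3
f'(x) = 2x
x₀ = 1.2

Newton-Raphson formula: x_{n+1} = x_n - f(x_n)/f'(x_n)

Iteration 1:
  f(1.200000) = -1.560000
  f'(1.200000) = 2.400000
  x_1 = 1.200000 - (-1.560000)/2.400000 = 1.850000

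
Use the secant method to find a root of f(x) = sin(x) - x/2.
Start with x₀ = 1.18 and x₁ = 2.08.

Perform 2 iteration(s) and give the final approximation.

f(x) = sin(x) - x/2
x₀ = 1.18, x₁ = 2.08

Secant formula: x_{n+1} = x_n - f(x_n)(x_n - x_{n-1})/(f(x_n) - f(x_{n-1}))

Iteration 1:
  f(1.180000) = 0.334606
  f(2.080000) = -0.166867
  x_2 = 2.080000 - (-0.166867)×(2.080000 - 1.180000)/(-0.166867 - 0.334606)
       = 1.780522
Iteration 2:
  f(2.080000) = -0.166867
  f(1.780522) = 0.087827
  x_3 = 1.780522 - 0.087827×(1.780522 - 2.080000)/(0.087827 - (-0.166867))
       = 1.883792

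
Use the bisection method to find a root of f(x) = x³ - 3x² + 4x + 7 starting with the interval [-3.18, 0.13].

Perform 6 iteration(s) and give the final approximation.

f(x) = x³ - 3x² + 4x + 7
Initial interval: [-3.18, 0.13]

Iteration 1:
  c_1 = (-3.180000 + 0.130000)/2 = -1.525000
  f(c_1) = f(-1.525000) = -9.623453
  f(a) × f(c) ≥ 0, new interval: [-1.525000, 0.130000]
Iteration 2:
  c_2 = (-1.525000 + 0.130000)/2 = -0.697500
  f(c_2) = f(-0.697500) = 2.411143
  f(a) × f(c) < 0, new interval: [-1.525000, -0.697500]
Iteration 3:
  c_3 = (-1.525000 + (-0.697500))/2 = -1.111250
  f(c_3) = f(-1.111250) = -2.521886
  f(a) × f(c) ≥ 0, new interval: [-1.111250, -0.697500]
Iteration 4:
  c_4 = (-1.111250 + (-0.697500))/2 = -0.904375
  f(c_4) = f(-0.904375) = 0.189135
  f(a) × f(c) < 0, new interval: [-1.111250, -0.904375]
Iteration 5:
  c_5 = (-1.111250 + (-0.904375))/2 = -1.007812
  f(c_5) = f(-1.007812) = -1.101929
  f(a) × f(c) ≥ 0, new interval: [-1.007812, -0.904375]
Iteration 6:
  c_6 = (-1.007812 + (-0.904375))/2 = -0.956094
  f(c_6) = f(-0.956094) = -0.440701
  f(a) × f(c) ≥ 0, new interval: [-0.956094, -0.904375]

After 6 iteration(s), the approximation is c_6 = -0.956094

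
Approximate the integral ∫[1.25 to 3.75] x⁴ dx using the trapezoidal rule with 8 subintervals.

f(x) = x⁴
a = 1.25, b = 3.75, n = 8
h = (b - a)/n = 0.312500

Trapezoidal rule: (h/2)[f(x₀) + 2f(x₁) + 2f(x₂) + ... + f(xₙ)]

x_0 = 1.2500, f(x_0) = 2.441406, coefficient = 1
x_1 = 1.5625, f(x_1) = 5.960464, coefficient = 2
x_2 = 1.8750, f(x_2) = 12.359619, coefficient = 2
x_3 = 2.1875, f(x_3) = 22.897720, coefficient = 2
x_4 = 2.5000, f(x_4) = 39.062500, coefficient = 2
x_5 = 2.8125, f(x_5) = 62.570572, coefficient = 2
x_6 = 3.1250, f(x_6) = 95.367432, coefficient = 2
x_7 = 3.4375, f(x_7) = 139.627457, coefficient = 2
x_8 = 3.7500, f(x_8) = 197.753906, coefficient = 1

I ≈ (0.312500/2) × 955.886841 = 149.357319
Exact value: 147.705078
Error: 1.652241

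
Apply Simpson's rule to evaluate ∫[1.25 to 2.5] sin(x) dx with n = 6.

f(x) = sin(x)
a = 1.25, b = 2.5, n = 6
h = (b - a)/n = 0.208333

Simpson's rule: (h/3)[f(x₀) + 4f(x₁) + 2f(x₂) + ... + f(xₙ)]

x_0 = 1.2500, f(x_0) = 0.948985, coefficient = 1
x_1 = 1.4583, f(x_1) = 0.993683, coefficient = 4
x_2 = 1.6667, f(x_2) = 0.995408, coefficient = 2
x_3 = 1.8750, f(x_3) = 0.954086, coefficient = 4
x_4 = 2.0833, f(x_4) = 0.871503, coefficient = 2
x_5 = 2.2917, f(x_5) = 0.751232, coefficient = 4
x_6 = 2.5000, f(x_6) = 0.598472, coefficient = 1

I ≈ (0.208333/3) × 16.077279 = 1.116478
Exact value: 1.116466
Error: 0.000012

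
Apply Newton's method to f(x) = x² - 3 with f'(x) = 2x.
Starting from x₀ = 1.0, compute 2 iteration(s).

f(x) = x² - 3
f'(x) = 2x
x₀ = 1.0

Newton-Raphson formula: x_{n+1} = x_n - f(x_n)/f'(x_n)

Iteration 1:
  f(1.000000) = -2.000000
  f'(1.000000) = 2.000000
  x_1 = 1.000000 - (-2.000000)/2.000000 = 2.000000
Iteration 2:
  f(2.000000) = 1.000000
  f'(2.000000) = 4.000000
  x_2 = 2.000000 - 1.000000/4.000000 = 1.750000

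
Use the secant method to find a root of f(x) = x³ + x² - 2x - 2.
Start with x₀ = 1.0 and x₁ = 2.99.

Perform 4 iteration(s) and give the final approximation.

f(x) = x³ + x² - 2x - 2
x₀ = 1.0, x₁ = 2.99

Secant formula: x_{n+1} = x_n - f(x_n)(x_n - x_{n-1})/(f(x_n) - f(x_{n-1}))

Iteration 1:
  f(1.000000) = -2.000000
  f(2.990000) = 27.690999
  x_2 = 2.990000 - 27.690999×(2.990000 - 1.000000)/(27.690999 - (-2.000000))
       = 1.134047
Iteration 2:
  f(2.990000) = 27.690999
  f(1.134047) = -1.523574
  x_3 = 1.134047 - (-1.523574)×(1.134047 - 2.990000)/(-1.523574 - 27.690999)
       = 1.230837
Iteration 3:
  f(1.134047) = -1.523574
  f(1.230837) = -1.082043
  x_4 = 1.230837 - (-1.082043)×(1.230837 - 1.134047)/(-1.082043 - (-1.523574))
       = 1.468037
Iteration 4:
  f(1.230837) = -1.082043
  f(1.468037) = 0.382876
  x_5 = 1.468037 - 0.382876×(1.468037 - 1.230837)/(0.382876 - (-1.082043))
       = 1.406042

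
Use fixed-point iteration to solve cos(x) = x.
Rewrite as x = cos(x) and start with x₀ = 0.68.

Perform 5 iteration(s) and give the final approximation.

Equation: cos(x) = x
Fixed-point form: x = cos(x)
x₀ = 0.68

x_1 = g(0.680000) = 0.777573
x_2 = g(0.777573) = 0.712618
x_3 = g(0.712618) = 0.756652
x_4 = g(0.756652) = 0.727138
x_5 = g(0.727138) = 0.747080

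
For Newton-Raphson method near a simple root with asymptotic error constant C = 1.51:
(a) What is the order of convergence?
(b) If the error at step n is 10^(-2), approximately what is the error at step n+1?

(a) Newton-Raphson has quadratic (order 2) convergence near simple roots.
    This means |e_{n+1}| ≈ C|e_n|².

(b) With |e_n| = 10^(-2) and C = 1.51:
    |e_{n+1}| ≈ 1.51 × (10^(-2))² = 1.51 × 10^(-4)

(a) 2 (quadratic); (b) |e_{n+1}| ≈ 1.510e-04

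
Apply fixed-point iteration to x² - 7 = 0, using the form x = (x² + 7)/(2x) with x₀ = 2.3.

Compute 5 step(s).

Equation: x² - 7 = 0
Fixed-point form: x = (x² + 7)/(2x)
x₀ = 2.3

x_1 = g(2.300000) = 2.671739
x_2 = g(2.671739) = 2.645878
x_3 = g(2.645878) = 2.645751
x_4 = g(2.645751) = 2.645751
x_5 = g(2.645751) = 2.645751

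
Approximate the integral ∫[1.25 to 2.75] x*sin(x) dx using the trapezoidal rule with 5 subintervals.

f(x) = x*sin(x)
a = 1.25, b = 2.75, n = 5
h = (b - a)/n = 0.300000

Trapezoidal rule: (h/2)[f(x₀) + 2f(x₁) + 2f(x₂) + ... + f(xₙ)]

x_0 = 1.2500, f(x_0) = 1.186231, coefficient = 1
x_1 = 1.5500, f(x_1) = 1.549665, coefficient = 2
x_2 = 1.8500, f(x_2) = 1.778359, coefficient = 2
x_3 = 2.1500, f(x_3) = 1.799332, coefficient = 2
x_4 = 2.4500, f(x_4) = 1.562524, coefficient = 2
x_5 = 2.7500, f(x_5) = 1.049568, coefficient = 1

I ≈ (0.300000/2) × 15.615558 = 2.342334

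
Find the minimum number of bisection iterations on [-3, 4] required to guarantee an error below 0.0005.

We need (b-a)/2^n ≤ 0.0005
(4 - (-3))/2^n ≤ 0.0005
7/2^n ≤ 0.0005
2^n ≥ 14000
n ≥ log₂(14000) = 13.77
n ≥ 14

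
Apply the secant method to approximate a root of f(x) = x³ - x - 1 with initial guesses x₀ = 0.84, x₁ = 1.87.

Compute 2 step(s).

f(x) = x³ - x - 1
x₀ = 0.84, x₁ = 1.87

Secant formula: x_{n+1} = x_n - f(x_n)(x_n - x_{n-1})/(f(x_n) - f(x_{n-1}))

Iteration 1:
  f(0.840000) = -1.247296
  f(1.870000) = 3.669203
  x_2 = 1.870000 - 3.669203×(1.870000 - 0.840000)/(3.669203 - (-1.247296))
       = 1.101307
Iteration 2:
  f(1.870000) = 3.669203
  f(1.101307) = -0.765557
  x_3 = 1.101307 - (-0.765557)×(1.101307 - 1.870000)/(-0.765557 - 3.669203)
       = 1.234004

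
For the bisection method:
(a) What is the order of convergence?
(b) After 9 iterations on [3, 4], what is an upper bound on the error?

(a) Bisection has linear (order 1) convergence; the error is halved each step.

(b) Error bound = (b-a)/2^n = (4 - 3)/2^{9}
    = 1/2^{9}

(a) 1 (linear); (b) error ≤ 1.95e-03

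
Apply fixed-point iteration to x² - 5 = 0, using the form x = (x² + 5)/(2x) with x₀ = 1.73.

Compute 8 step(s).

Equation: x² - 5 = 0
Fixed-point form: x = (x² + 5)/(2x)
x₀ = 1.73

x_1 = g(1.730000) = 2.310087
x_2 = g(2.310087) = 2.237254
x_3 = g(2.237254) = 2.236068
x_4 = g(2.236068) = 2.236068
x_5 = g(2.236068) = 2.236068
x_6 = g(2.236068) = 2.236068
x_7 = g(2.236068) = 2.236068
x_8 = g(2.236068) = 2.236068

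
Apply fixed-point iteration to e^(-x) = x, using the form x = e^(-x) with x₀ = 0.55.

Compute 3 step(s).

Equation: e^(-x) = x
Fixed-point form: x = e^(-x)
x₀ = 0.55

x_1 = g(0.550000) = 0.576950
x_2 = g(0.576950) = 0.561609
x_3 = g(0.561609) = 0.570291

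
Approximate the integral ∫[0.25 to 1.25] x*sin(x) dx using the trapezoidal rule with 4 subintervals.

f(x) = x*sin(x)
a = 0.25, b = 1.25, n = 4
h = (b - a)/n = 0.250000

Trapezoidal rule: (h/2)[f(x₀) + 2f(x₁) + 2f(x₂) + ... + f(xₙ)]

x_0 = 0.2500, f(x_0) = 0.061851, coefficient = 1
x_1 = 0.5000, f(x_1) = 0.239713, coefficient = 2
x_2 = 0.7500, f(x_2) = 0.511229, coefficient = 2
x_3 = 1.0000, f(x_3) = 0.841471, coefficient = 2
x_4 = 1.2500, f(x_4) = 1.186231, coefficient = 1

I ≈ (0.250000/2) × 4.432907 = 0.554113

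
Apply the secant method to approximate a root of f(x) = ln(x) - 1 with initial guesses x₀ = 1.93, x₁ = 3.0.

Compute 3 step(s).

f(x) = ln(x) - 1
x₀ = 1.93, x₁ = 3.0

Secant formula: x_{n+1} = x_n - f(x_n)(x_n - x_{n-1})/(f(x_n) - f(x_{n-1}))

Iteration 1:
  f(1.930000) = -0.342480
  f(3.000000) = 0.098612
  x_2 = 3.000000 - 0.098612×(3.000000 - 1.930000)/(0.098612 - (-0.342480))
       = 2.760787
Iteration 2:
  f(3.000000) = 0.098612
  f(2.760787) = 0.015516
  x_3 = 2.760787 - 0.015516×(2.760787 - 3.000000)/(0.015516 - 0.098612)
       = 2.716121
Iteration 3:
  f(2.760787) = 0.015516
  f(2.716121) = -0.000795
  x_4 = 2.716121 - (-0.000795)×(2.716121 - 2.760787)/(-0.000795 - 0.015516)
       = 2.718299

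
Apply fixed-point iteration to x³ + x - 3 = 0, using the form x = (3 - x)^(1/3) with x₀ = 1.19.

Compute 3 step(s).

Equation: x³ + x - 3 = 0
Fixed-point form: x = (3 - x)^(1/3)
x₀ = 1.19

x_1 = g(1.190000) = 1.218689
x_2 = g(1.218689) = 1.212216
x_3 = g(1.212216) = 1.213682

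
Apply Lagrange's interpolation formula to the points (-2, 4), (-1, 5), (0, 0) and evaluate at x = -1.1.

Lagrange interpolation formula:
P(x) = Σ yᵢ × Lᵢ(x)
where Lᵢ(x) = Π_{j≠i} (x - xⱼ)/(xᵢ - xⱼ)

L_0(-1.1) = (-1.1 - (-1))/(-2 - (-1)) × (-1.1 - 0)/(-2 - 0) = 0.055000
L_1(-1.1) = (-1.1 - (-2))/(-1 - (-2)) × (-1.1 - 0)/(-1 - 0) = 0.990000
L_2(-1.1) = (-1.1 - (-2))/(0 - (-2)) × (-1.1 - (-1))/(0 - (-1)) = -0.045000

P(-1.1) = 4×L_0(-1.1) + 5×L_1(-1.1) + 0×L_2(-1.1)
P(-1.1) = 5.170000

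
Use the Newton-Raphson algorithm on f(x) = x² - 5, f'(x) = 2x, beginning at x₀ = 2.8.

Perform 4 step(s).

f(x) = x² - 5
f'(x) = 2x
x₀ = 2.8

Newton-Raphson formula: x_{n+1} = x_n - f(x_n)/f'(x_n)

Iteration 1:
  f(2.800000) = 2.840000
  f'(2.800000) = 5.600000
  x_1 = 2.800000 - 2.840000/5.600000 = 2.292857
Iteration 2:
  f(2.292857) = 0.257194
  f'(2.292857) = 4.585714
  x_2 = 2.292857 - 0.257194/4.585714 = 2.236771
Iteration 3:
  f(2.236771) = 0.003146
  f'(2.236771) = 4.473543
  x_3 = 2.236771 - 0.003146/4.473543 = 2.236068
Iteration 4:
  f(2.236068) = 0.000000
  f'(2.236068) = 4.472136
  x_4 = 2.236068 - 0.000000/4.472136 = 2.236068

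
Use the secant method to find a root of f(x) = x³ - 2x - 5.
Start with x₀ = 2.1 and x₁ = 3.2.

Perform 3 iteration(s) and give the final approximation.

f(x) = x³ - 2x - 5
x₀ = 2.1, x₁ = 3.2

Secant formula: x_{n+1} = x_n - f(x_n)(x_n - x_{n-1})/(f(x_n) - f(x_{n-1}))

Iteration 1:
  f(2.100000) = 0.061000
  f(3.200000) = 21.368000
  x_2 = 3.200000 - 21.368000×(3.200000 - 2.100000)/(21.368000 - 0.061000)
       = 2.096851
Iteration 2:
  f(3.200000) = 21.368000
  f(2.096851) = 0.025697
  x_3 = 2.096851 - 0.025697×(2.096851 - 3.200000)/(0.025697 - 21.368000)
       = 2.095523
Iteration 3:
  f(2.096851) = 0.025697
  f(2.095523) = 0.010845
  x_4 = 2.095523 - 0.010845×(2.095523 - 2.096851)/(0.010845 - 0.025697)
       = 2.094553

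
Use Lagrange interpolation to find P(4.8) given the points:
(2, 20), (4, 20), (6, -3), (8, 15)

Lagrange interpolation formula:
P(x) = Σ yᵢ × Lᵢ(x)
where Lᵢ(x) = Π_{j≠i} (x - xⱼ)/(xᵢ - xⱼ)

L_0(4.8) = (4.8 - 4)/(2 - 4) × (4.8 - 6)/(2 - 6) × (4.8 - 8)/(2 - 8) = -0.064000
L_1(4.8) = (4.8 - 2)/(4 - 2) × (4.8 - 6)/(4 - 6) × (4.8 - 8)/(4 - 8) = 0.672000
L_2(4.8) = (4.8 - 2)/(6 - 2) × (4.8 - 4)/(6 - 4) × (4.8 - 8)/(6 - 8) = 0.448000
L_3(4.8) = (4.8 - 2)/(8 - 2) × (4.8 - 4)/(8 - 4) × (4.8 - 6)/(8 - 6) = -0.056000

P(4.8) = 20×L_0(4.8) + 20×L_1(4.8) + (-3)×L_2(4.8) + 15×L_3(4.8)
P(4.8) = 9.976000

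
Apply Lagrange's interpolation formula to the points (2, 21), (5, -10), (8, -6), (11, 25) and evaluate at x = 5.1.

Lagrange interpolation formula:
P(x) = Σ yᵢ × Lᵢ(x)
where Lᵢ(x) = Π_{j≠i} (x - xⱼ)/(xᵢ - xⱼ)

L_0(5.1) = (5.1 - 5)/(2 - 5) × (5.1 - 8)/(2 - 8) × (5.1 - 11)/(2 - 11) = -0.010562
L_1(5.1) = (5.1 - 2)/(5 - 2) × (5.1 - 8)/(5 - 8) × (5.1 - 11)/(5 - 11) = 0.982241
L_2(5.1) = (5.1 - 2)/(8 - 2) × (5.1 - 5)/(8 - 5) × (5.1 - 11)/(8 - 11) = 0.033870
L_3(5.1) = (5.1 - 2)/(11 - 2) × (5.1 - 5)/(11 - 5) × (5.1 - 8)/(11 - 8) = -0.005549

P(5.1) = 21×L_0(5.1) + (-10)×L_1(5.1) + (-6)×L_2(5.1) + 25×L_3(5.1)
P(5.1) = -10.386160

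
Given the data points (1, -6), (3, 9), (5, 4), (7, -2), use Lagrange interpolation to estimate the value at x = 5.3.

Lagrange interpolation formula:
P(x) = Σ yᵢ × Lᵢ(x)
where Lᵢ(x) = Π_{j≠i} (x - xⱼ)/(xᵢ - xⱼ)

L_0(5.3) = (5.3 - 3)/(1 - 3) × (5.3 - 5)/(1 - 5) × (5.3 - 7)/(1 - 7) = 0.024437
L_1(5.3) = (5.3 - 1)/(3 - 1) × (5.3 - 5)/(3 - 5) × (5.3 - 7)/(3 - 7) = -0.137062
L_2(5.3) = (5.3 - 1)/(5 - 1) × (5.3 - 3)/(5 - 3) × (5.3 - 7)/(5 - 7) = 1.050812
L_3(5.3) = (5.3 - 1)/(7 - 1) × (5.3 - 3)/(7 - 3) × (5.3 - 5)/(7 - 5) = 0.061812

P(5.3) = (-6)×L_0(5.3) + 9×L_1(5.3) + 4×L_2(5.3) + (-2)×L_3(5.3)
P(5.3) = 2.699438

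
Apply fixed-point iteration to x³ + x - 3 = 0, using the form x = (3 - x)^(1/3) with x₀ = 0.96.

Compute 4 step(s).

Equation: x³ + x - 3 = 0
Fixed-point form: x = (3 - x)^(1/3)
x₀ = 0.96

x_1 = g(0.960000) = 1.268265
x_2 = g(1.268265) = 1.200864
x_3 = g(1.200864) = 1.216246
x_4 = g(1.216246) = 1.212770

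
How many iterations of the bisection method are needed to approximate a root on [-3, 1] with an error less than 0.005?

We need (b-a)/2^n ≤ 0.005
(1 - (-3))/2^n ≤ 0.005
4/2^n ≤ 0.005
2^n ≥ 800
n ≥ log₂(800) = 9.64
n ≥ 10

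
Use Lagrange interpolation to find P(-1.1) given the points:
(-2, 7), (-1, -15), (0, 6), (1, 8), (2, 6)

Lagrange interpolation formula:
P(x) = Σ yᵢ × Lᵢ(x)
where Lᵢ(x) = Π_{j≠i} (x - xⱼ)/(xᵢ - xⱼ)

L_0(-1.1) = (-1.1 - (-1))/(-2 - (-1)) × (-1.1 - 0)/(-2 - 0) × (-1.1 - 1)/(-2 - 1) × (-1.1 - 2)/(-2 - 2) = 0.029838
L_1(-1.1) = (-1.1 - (-2))/(-1 - (-2)) × (-1.1 - 0)/(-1 - 0) × (-1.1 - 1)/(-1 - 1) × (-1.1 - 2)/(-1 - 2) = 1.074150
L_2(-1.1) = (-1.1 - (-2))/(0 - (-2)) × (-1.1 - (-1))/(0 - (-1)) × (-1.1 - 1)/(0 - 1) × (-1.1 - 2)/(0 - 2) = -0.146475
L_3(-1.1) = (-1.1 - (-2))/(1 - (-2)) × (-1.1 - (-1))/(1 - (-1)) × (-1.1 - 0)/(1 - 0) × (-1.1 - 2)/(1 - 2) = 0.051150
L_4(-1.1) = (-1.1 - (-2))/(2 - (-2)) × (-1.1 - (-1))/(2 - (-1)) × (-1.1 - 0)/(2 - 0) × (-1.1 - 1)/(2 - 1) = -0.008663

P(-1.1) = 7×L_0(-1.1) + (-15)×L_1(-1.1) + 6×L_2(-1.1) + 8×L_3(-1.1) + 6×L_4(-1.1)
P(-1.1) = -16.425013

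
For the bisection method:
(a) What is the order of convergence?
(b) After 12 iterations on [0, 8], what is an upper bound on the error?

(a) Bisection has linear (order 1) convergence; the error is halved each step.

(b) Error bound = (b-a)/2^n = (8 - 0)/2^{12}
    = 8/2^{12}

(a) 1 (linear); (b) error ≤ 1.95e-03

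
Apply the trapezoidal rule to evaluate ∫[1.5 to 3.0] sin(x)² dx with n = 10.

f(x) = sin(x)²
a = 1.5, b = 3.0, n = 10
h = (b - a)/n = 0.150000

Trapezoidal rule: (h/2)[f(x₀) + 2f(x₁) + 2f(x₂) + ... + f(xₙ)]

x_0 = 1.5000, f(x_0) = 0.994996, coefficient = 1
x_1 = 1.6500, f(x_1) = 0.993740, coefficient = 2
x_2 = 1.8000, f(x_2) = 0.948379, coefficient = 2
x_3 = 1.9500, f(x_3) = 0.862966, coefficient = 2
x_4 = 2.1000, f(x_4) = 0.745130, coefficient = 2
x_5 = 2.2500, f(x_5) = 0.605398, coefficient = 2
x_6 = 2.4000, f(x_6) = 0.456251, coefficient = 2
x_7 = 2.5500, f(x_7) = 0.311011, coefficient = 2
x_8 = 2.7000, f(x_8) = 0.182654, coefficient = 2
x_9 = 2.8500, f(x_9) = 0.082644, coefficient = 2
x_10 = 3.0000, f(x_10) = 0.019915, coefficient = 1

I ≈ (0.150000/2) × 11.391256 = 0.854344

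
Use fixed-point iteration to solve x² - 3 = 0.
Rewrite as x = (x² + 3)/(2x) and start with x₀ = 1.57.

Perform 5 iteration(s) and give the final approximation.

Equation: x² - 3 = 0
Fixed-point form: x = (x² + 3)/(2x)
x₀ = 1.57

x_1 = g(1.570000) = 1.740414
x_2 = g(1.740414) = 1.732071
x_3 = g(1.732071) = 1.732051
x_4 = g(1.732051) = 1.732051
x_5 = g(1.732051) = 1.732051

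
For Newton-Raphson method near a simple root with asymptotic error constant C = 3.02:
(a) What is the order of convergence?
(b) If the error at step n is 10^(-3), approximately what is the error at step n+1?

(a) Newton-Raphson has quadratic (order 2) convergence near simple roots.
    This means |e_{n+1}| ≈ C|e_n|².

(b) With |e_n| = 10^(-3) and C = 3.02:
    |e_{n+1}| ≈ 3.02 × (10^(-3))² = 3.02 × 10^(-6)

(a) 2 (quadratic); (b) |e_{n+1}| ≈ 3.020e-06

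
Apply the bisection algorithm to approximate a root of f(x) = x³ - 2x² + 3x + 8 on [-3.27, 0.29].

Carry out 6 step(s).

f(x) = x³ - 2x² + 3x + 8
Initial interval: [-3.27, 0.29]

Iteration 1:
  c_1 = (-3.270000 + 0.290000)/2 = -1.490000
  f(c_1) = f(-1.490000) = -4.218149
  f(a) × f(c) ≥ 0, new interval: [-1.490000, 0.290000]
Iteration 2:
  c_2 = (-1.490000 + 0.290000)/2 = -0.600000
  f(c_2) = f(-0.600000) = 5.264000
  f(a) × f(c) < 0, new interval: [-1.490000, -0.600000]
Iteration 3:
  c_3 = (-1.490000 + (-0.600000))/2 = -1.045000
  f(c_3) = f(-1.045000) = 1.539784
  f(a) × f(c) < 0, new interval: [-1.490000, -1.045000]
Iteration 4:
  c_4 = (-1.490000 + (-1.045000))/2 = -1.267500
  f(c_4) = f(-1.267500) = -1.051923
  f(a) × f(c) ≥ 0, new interval: [-1.267500, -1.045000]
Iteration 5:
  c_5 = (-1.267500 + (-1.045000))/2 = -1.156250
  f(c_5) = f(-1.156250) = 0.311615
  f(a) × f(c) < 0, new interval: [-1.267500, -1.156250]
Iteration 6:
  c_6 = (-1.267500 + (-1.156250))/2 = -1.211875
  f(c_6) = f(-1.211875) = -0.352716
  f(a) × f(c) ≥ 0, new interval: [-1.211875, -1.156250]

After 6 iteration(s), the approximation is c_6 = -1.211875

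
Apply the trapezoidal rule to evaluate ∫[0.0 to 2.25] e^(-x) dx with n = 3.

f(x) = e^(-x)
a = 0.0, b = 2.25, n = 3
h = (b - a)/n = 0.750000

Trapezoidal rule: (h/2)[f(x₀) + 2f(x₁) + 2f(x₂) + ... + f(xₙ)]

x_0 = 0.0000, f(x_0) = 1.000000, coefficient = 1
x_1 = 0.7500, f(x_1) = 0.472367, coefficient = 2
x_2 = 1.5000, f(x_2) = 0.223130, coefficient = 2
x_3 = 2.2500, f(x_3) = 0.105399, coefficient = 1

I ≈ (0.750000/2) × 2.496393 = 0.936147
Exact value: 0.894601
Error: 0.041546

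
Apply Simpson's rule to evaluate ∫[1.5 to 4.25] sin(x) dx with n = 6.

f(x) = sin(x)
a = 1.5, b = 4.25, n = 6
h = (b - a)/n = 0.458333

Simpson's rule: (h/3)[f(x₀) + 4f(x₁) + 2f(x₂) + ... + f(xₙ)]

x_0 = 1.5000, f(x_0) = 0.997495, coefficient = 1
x_1 = 1.9583, f(x_1) = 0.925843, coefficient = 4
x_2 = 2.4167, f(x_2) = 0.663080, coefficient = 2
x_3 = 2.8750, f(x_3) = 0.263446, coefficient = 4
x_4 = 3.3333, f(x_4) = -0.190568, coefficient = 2
x_5 = 3.7917, f(x_5) = -0.605245, coefficient = 4
x_6 = 4.2500, f(x_6) = -0.894989, coefficient = 1

I ≈ (0.458333/3) × 3.383703 = 0.516955
Exact value: 0.516825
Error: 0.000130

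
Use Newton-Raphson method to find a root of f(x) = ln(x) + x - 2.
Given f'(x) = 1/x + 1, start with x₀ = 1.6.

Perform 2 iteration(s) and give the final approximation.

f(x) = ln(x) + x - 2
f'(x) = 1/x + 1
x₀ = 1.6

Newton-Raphson formula: x_{n+1} = x_n - f(x_n)/f'(x_n)

Iteration 1:
  f(1.600000) = 0.070004
  f'(1.600000) = 1.625000
  x_1 = 1.600000 - 0.070004/1.625000 = 1.556921
Iteration 2:
  f(1.556921) = -0.000369
  f'(1.556921) = 1.642293
  x_2 = 1.556921 - (-0.000369)/1.642293 = 1.557146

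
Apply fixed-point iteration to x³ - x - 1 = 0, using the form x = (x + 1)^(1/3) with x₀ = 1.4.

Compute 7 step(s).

Equation: x³ - x - 1 = 0
Fixed-point form: x = (x + 1)^(1/3)
x₀ = 1.4

x_1 = g(1.400000) = 1.338866
x_2 = g(1.338866) = 1.327400
x_3 = g(1.327400) = 1.325227
x_4 = g(1.325227) = 1.324815
x_5 = g(1.324815) = 1.324736
x_6 = g(1.324736) = 1.324721
x_7 = g(1.324721) = 1.324719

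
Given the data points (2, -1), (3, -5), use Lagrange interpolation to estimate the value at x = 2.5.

Lagrange interpolation formula:
P(x) = Σ yᵢ × Lᵢ(x)
where Lᵢ(x) = Π_{j≠i} (x - xⱼ)/(xᵢ - xⱼ)

L_0(2.5) = (2.5 - 3)/(2 - 3) = 0.500000
L_1(2.5) = (2.5 - 2)/(3 - 2) = 0.500000

P(2.5) = (-1)×L_0(2.5) + (-5)×L_1(2.5)
P(2.5) = -3.000000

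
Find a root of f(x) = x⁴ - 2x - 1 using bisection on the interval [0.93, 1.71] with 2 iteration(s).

f(x) = x⁴ - 2x - 1
Initial interval: [0.93, 1.71]

Iteration 1:
  c_1 = (0.930000 + 1.710000)/2 = 1.320000
  f(c_1) = f(1.320000) = -0.604042
  f(a) × f(c) ≥ 0, new interval: [1.320000, 1.710000]
Iteration 2:
  c_2 = (1.320000 + 1.710000)/2 = 1.515000
  f(c_2) = f(1.515000) = 1.238058
  f(a) × f(c) < 0, new interval: [1.320000, 1.515000]

After 2 iteration(s), the approximation is c_2 = 1.515000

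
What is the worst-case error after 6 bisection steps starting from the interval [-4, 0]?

Bisection error bound: |error| ≤ (b-a)/2^n
|error| ≤ (0 - (-4))/2^6 = 4/2^6
|error| ≤ 0.0625000000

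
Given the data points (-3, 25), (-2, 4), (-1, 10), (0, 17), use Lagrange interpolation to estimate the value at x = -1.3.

Lagrange interpolation formula:
P(x) = Σ yᵢ × Lᵢ(x)
where Lᵢ(x) = Π_{j≠i} (x - xⱼ)/(xᵢ - xⱼ)

L_0(-1.3) = (-1.3 - (-2))/(-3 - (-2)) × (-1.3 - (-1))/(-3 - (-1)) × (-1.3 - 0)/(-3 - 0) = -0.045500
L_1(-1.3) = (-1.3 - (-3))/(-2 - (-3)) × (-1.3 - (-1))/(-2 - (-1)) × (-1.3 - 0)/(-2 - 0) = 0.331500
L_2(-1.3) = (-1.3 - (-3))/(-1 - (-3)) × (-1.3 - (-2))/(-1 - (-2)) × (-1.3 - 0)/(-1 - 0) = 0.773500
L_3(-1.3) = (-1.3 - (-3))/(0 - (-3)) × (-1.3 - (-2))/(0 - (-2)) × (-1.3 - (-1))/(0 - (-1)) = -0.059500

P(-1.3) = 25×L_0(-1.3) + 4×L_1(-1.3) + 10×L_2(-1.3) + 17×L_3(-1.3)
P(-1.3) = 6.912000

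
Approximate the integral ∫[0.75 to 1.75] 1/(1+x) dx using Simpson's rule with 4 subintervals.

f(x) = 1/(1+x)
a = 0.75, b = 1.75, n = 4
h = (b - a)/n = 0.250000

Simpson's rule: (h/3)[f(x₀) + 4f(x₁) + 2f(x₂) + ... + f(xₙ)]

x_0 = 0.7500, f(x_0) = 0.571429, coefficient = 1
x_1 = 1.0000, f(x_1) = 0.500000, coefficient = 4
x_2 = 1.2500, f(x_2) = 0.444444, coefficient = 2
x_3 = 1.5000, f(x_3) = 0.400000, coefficient = 4
x_4 = 1.7500, f(x_4) = 0.363636, coefficient = 1

I ≈ (0.250000/3) × 5.423954 = 0.451996
Exact value: 0.451985
Error: 0.000011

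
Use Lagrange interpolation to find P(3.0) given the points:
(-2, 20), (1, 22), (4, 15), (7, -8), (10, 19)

Lagrange interpolation formula:
P(x) = Σ yᵢ × Lᵢ(x)
where Lᵢ(x) = Π_{j≠i} (x - xⱼ)/(xᵢ - xⱼ)

L_0(3.0) = (3.0 - 1)/(-2 - 1) × (3.0 - 4)/(-2 - 4) × (3.0 - 7)/(-2 - 7) × (3.0 - 10)/(-2 - 10) = -0.028807
L_1(3.0) = (3.0 - (-2))/(1 - (-2)) × (3.0 - 4)/(1 - 4) × (3.0 - 7)/(1 - 7) × (3.0 - 10)/(1 - 10) = 0.288066
L_2(3.0) = (3.0 - (-2))/(4 - (-2)) × (3.0 - 1)/(4 - 1) × (3.0 - 7)/(4 - 7) × (3.0 - 10)/(4 - 10) = 0.864198
L_3(3.0) = (3.0 - (-2))/(7 - (-2)) × (3.0 - 1)/(7 - 1) × (3.0 - 4)/(7 - 4) × (3.0 - 10)/(7 - 10) = -0.144033
L_4(3.0) = (3.0 - (-2))/(10 - (-2)) × (3.0 - 1)/(10 - 1) × (3.0 - 4)/(10 - 4) × (3.0 - 7)/(10 - 7) = 0.020576

P(3.0) = 20×L_0(3.0) + 22×L_1(3.0) + 15×L_2(3.0) + (-8)×L_3(3.0) + 19×L_4(3.0)
P(3.0) = 20.267490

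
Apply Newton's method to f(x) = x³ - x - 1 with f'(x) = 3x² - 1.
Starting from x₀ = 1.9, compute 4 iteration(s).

f(x) = x³ - x - 1
f'(x) = 3x² - 1
x₀ = 1.9

Newton-Raphson formula: x_{n+1} = x_n - f(x_n)/f'(x_n)

Iteration 1:
  f(1.900000) = 3.959000
  f'(1.900000) = 9.830000
  x_1 = 1.900000 - 3.959000/9.830000 = 1.497253
Iteration 2:
  f(1.497253) = 0.859240
  f'(1.497253) = 5.725302
  x_2 = 1.497253 - 0.859240/5.725302 = 1.347176
Iteration 3:
  f(1.347176) = 0.097789
  f'(1.347176) = 4.444646
  x_3 = 1.347176 - 0.097789/4.444646 = 1.325174
Iteration 4:
  f(1.325174) = 0.001946
  f'(1.325174) = 4.268258
  x_4 = 1.325174 - 0.001946/4.268258 = 1.324718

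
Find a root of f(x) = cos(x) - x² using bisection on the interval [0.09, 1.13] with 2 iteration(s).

f(x) = cos(x) - x²
Initial interval: [0.09, 1.13]

Iteration 1:
  c_1 = (0.090000 + 1.130000)/2 = 0.610000
  f(c_1) = f(0.610000) = 0.447548
  f(a) × f(c) ≥ 0, new interval: [0.610000, 1.130000]
Iteration 2:
  c_2 = (0.610000 + 1.130000)/2 = 0.870000
  f(c_2) = f(0.870000) = -0.112073
  f(a) × f(c) < 0, new interval: [0.610000, 0.870000]

After 2 iteration(s), the approximation is c_2 = 0.870000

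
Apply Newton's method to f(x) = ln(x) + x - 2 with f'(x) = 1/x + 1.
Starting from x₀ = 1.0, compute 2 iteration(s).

f(x) = ln(x) + x - 2
f'(x) = 1/x + 1
x₀ = 1.0

Newton-Raphson formula: x_{n+1} = x_n - f(x_n)/f'(x_n)

Iteration 1:
  f(1.000000) = -1.000000
  f'(1.000000) = 2.000000
  x_1 = 1.000000 - (-1.000000)/2.000000 = 1.500000
Iteration 2:
  f(1.500000) = -0.094535
  f'(1.500000) = 1.666667
  x_2 = 1.500000 - (-0.094535)/1.666667 = 1.556721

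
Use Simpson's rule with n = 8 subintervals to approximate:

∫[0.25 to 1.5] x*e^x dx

f(x) = x*e^x
a = 0.25, b = 1.5, n = 8
h = (b - a)/n = 0.156250

Simpson's rule: (h/3)[f(x₀) + 4f(x₁) + 2f(x₂) + ... + f(xₙ)]

x_0 = 0.2500, f(x_0) = 0.321006, coefficient = 1
x_1 = 0.4062, f(x_1) = 0.609853, coefficient = 4
x_2 = 0.5625, f(x_2) = 0.987218, coefficient = 2
x_3 = 0.7188, f(x_3) = 1.474779, coefficient = 4
x_4 = 0.8750, f(x_4) = 2.099016, coefficient = 2
x_5 = 1.0312, f(x_5) = 2.892212, coefficient = 4
x_6 = 1.1875, f(x_6) = 3.893663, coefficient = 2
x_7 = 1.3438, f(x_7) = 5.151120, coefficient = 4
x_8 = 1.5000, f(x_8) = 6.722534, coefficient = 1

I ≈ (0.156250/3) × 61.515194 = 3.203916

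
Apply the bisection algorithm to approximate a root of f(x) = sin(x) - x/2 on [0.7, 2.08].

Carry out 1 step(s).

f(x) = sin(x) - x/2
Initial interval: [0.7, 2.08]

Iteration 1:
  c_1 = (0.700000 + 2.080000)/2 = 1.390000
  f(c_1) = f(1.390000) = 0.288701
  f(a) × f(c) ≥ 0, new interval: [1.390000, 2.080000]

After 1 iteration(s), the approximation is c_1 = 1.390000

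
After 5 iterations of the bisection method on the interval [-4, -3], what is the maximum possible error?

Bisection error bound: |error| ≤ (b-a)/2^n
|error| ≤ (-3 - (-4))/2^5 = 1/2^5
|error| ≤ 0.0312500000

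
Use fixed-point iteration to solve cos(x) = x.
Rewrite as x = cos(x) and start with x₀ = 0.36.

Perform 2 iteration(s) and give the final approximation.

Equation: cos(x) = x
Fixed-point form: x = cos(x)
x₀ = 0.36

x_1 = g(0.360000) = 0.935897
x_2 = g(0.935897) = 0.593097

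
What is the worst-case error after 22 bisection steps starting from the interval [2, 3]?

Bisection error bound: |error| ≤ (b-a)/2^n
|error| ≤ (3 - 2)/2^22 = 1/2^22
|error| ≤ 0.0000002384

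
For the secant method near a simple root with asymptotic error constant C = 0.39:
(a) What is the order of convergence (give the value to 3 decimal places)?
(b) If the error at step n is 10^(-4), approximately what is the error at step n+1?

(a) Secant method has superlinear convergence with order φ = (1+√5)/2 ≈ 1.618.
    This means |e_{n+1}| ≈ C|e_n|^1.618.

(b) With |e_n| = 10^(-4) and C = 0.39:
    |e_{n+1}| ≈ 0.39 × (10^(-4))^1.618 = 0.39 × 10^(-6.47)

(a) ≈ 1.618 (golden ratio); (b) |e_{n+1}| ≈ 1.315e-07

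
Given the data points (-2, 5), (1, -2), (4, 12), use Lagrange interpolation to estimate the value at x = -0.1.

Lagrange interpolation formula:
P(x) = Σ yᵢ × Lᵢ(x)
where Lᵢ(x) = Π_{j≠i} (x - xⱼ)/(xᵢ - xⱼ)

L_0(-0.1) = (-0.1 - 1)/(-2 - 1) × (-0.1 - 4)/(-2 - 4) = 0.250556
L_1(-0.1) = (-0.1 - (-2))/(1 - (-2)) × (-0.1 - 4)/(1 - 4) = 0.865556
L_2(-0.1) = (-0.1 - (-2))/(4 - (-2)) × (-0.1 - 1)/(4 - 1) = -0.116111

P(-0.1) = 5×L_0(-0.1) + (-2)×L_1(-0.1) + 12×L_2(-0.1)
P(-0.1) = -1.871667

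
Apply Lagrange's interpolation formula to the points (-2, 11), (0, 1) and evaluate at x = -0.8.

Lagrange interpolation formula:
P(x) = Σ yᵢ × Lᵢ(x)
where Lᵢ(x) = Π_{j≠i} (x - xⱼ)/(xᵢ - xⱼ)

L_0(-0.8) = (-0.8 - 0)/(-2 - 0) = 0.400000
L_1(-0.8) = (-0.8 - (-2))/(0 - (-2)) = 0.600000

P(-0.8) = 11×L_0(-0.8) + 1×L_1(-0.8)
P(-0.8) = 5.000000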